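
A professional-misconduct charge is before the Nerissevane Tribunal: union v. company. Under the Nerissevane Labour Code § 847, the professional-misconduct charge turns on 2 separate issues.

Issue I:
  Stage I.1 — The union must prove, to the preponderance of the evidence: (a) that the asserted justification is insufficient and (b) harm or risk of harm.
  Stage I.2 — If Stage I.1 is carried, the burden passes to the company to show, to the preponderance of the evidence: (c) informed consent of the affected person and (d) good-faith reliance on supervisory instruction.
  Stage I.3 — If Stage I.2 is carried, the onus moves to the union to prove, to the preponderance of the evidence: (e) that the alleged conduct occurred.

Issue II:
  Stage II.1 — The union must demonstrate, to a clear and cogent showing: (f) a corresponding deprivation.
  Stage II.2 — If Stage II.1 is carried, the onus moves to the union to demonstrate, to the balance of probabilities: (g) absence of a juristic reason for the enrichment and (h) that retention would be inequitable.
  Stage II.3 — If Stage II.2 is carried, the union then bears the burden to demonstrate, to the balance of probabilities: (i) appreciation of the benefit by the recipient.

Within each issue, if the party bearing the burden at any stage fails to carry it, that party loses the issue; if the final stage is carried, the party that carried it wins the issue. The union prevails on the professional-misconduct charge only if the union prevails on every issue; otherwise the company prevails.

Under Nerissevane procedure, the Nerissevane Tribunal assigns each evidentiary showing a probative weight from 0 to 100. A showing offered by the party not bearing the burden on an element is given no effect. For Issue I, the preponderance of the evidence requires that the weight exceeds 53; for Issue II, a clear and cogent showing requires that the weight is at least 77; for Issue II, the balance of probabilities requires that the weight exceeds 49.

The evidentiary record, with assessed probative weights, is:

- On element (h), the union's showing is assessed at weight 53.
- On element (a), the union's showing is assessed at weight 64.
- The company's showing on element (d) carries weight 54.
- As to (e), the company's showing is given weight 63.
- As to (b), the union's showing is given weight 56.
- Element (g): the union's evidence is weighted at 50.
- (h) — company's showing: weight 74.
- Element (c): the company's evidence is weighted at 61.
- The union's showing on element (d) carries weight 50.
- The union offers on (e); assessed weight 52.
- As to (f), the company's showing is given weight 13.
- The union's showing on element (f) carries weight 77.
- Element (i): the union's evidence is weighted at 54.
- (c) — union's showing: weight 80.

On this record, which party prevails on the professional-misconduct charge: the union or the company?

— Issue I —
Stage I.1 — burden on union; standard: the preponderance of the evidence (weight exceeds 53).
    (a): 64 > 53 [met]
    (b): 56 > 53 [met]
  All elements met. The burden passes to the company.
Stage I.2 — burden on company; standard: the preponderance of the evidence (weight exceeds 53).
    (c): 61 (union's 80 disregarded) > 53 [met]
    (d): 54 (union's 50 disregarded) > 53 [met]
  The company carries Stage I.2; the union now bears the burden.
Stage I.3 — burden on union; standard: the preponderance of the evidence (weight exceeds 53).
    (e): 52 (company's 63 disregarded) ≤ 53 [not met]
  Stage I.3 not carried; the union fails its burden.
The analysis ends at Stage I.3; the company prevails on this issue.
— Issue II —
At Stage II.1 the union must meet a clear and cogent showing (weight is at least 77): on (f) the weight is 77 (the company's 13 is given no effect), ≥ 77, so (f) meets the standard.
  All elements met. The union retains the burden for Stage II.2.
At Stage II.2 the union must meet the balance of probabilities (weight exceeds 49): on (g) the weight is 50, which does exceed 49, so (g) meets the standard; on (h) the weight is 53 (the company's 74 is given no effect), which does exceed 49, so (h) meets the standard.
  Stage II.2 carried; the burden remains with the union.
At Stage II.3 the union must meet the balance of probabilities (weight exceeds 49): on (i) the weight is 54, > 49, so (i) meets the standard.
  The union carries the last stage.
With every stage satisfied, the union prevails on this issue.
Per-issue: Issue I → company; Issue II → union. The union must prevail on every issue; overall, the company prevails.

company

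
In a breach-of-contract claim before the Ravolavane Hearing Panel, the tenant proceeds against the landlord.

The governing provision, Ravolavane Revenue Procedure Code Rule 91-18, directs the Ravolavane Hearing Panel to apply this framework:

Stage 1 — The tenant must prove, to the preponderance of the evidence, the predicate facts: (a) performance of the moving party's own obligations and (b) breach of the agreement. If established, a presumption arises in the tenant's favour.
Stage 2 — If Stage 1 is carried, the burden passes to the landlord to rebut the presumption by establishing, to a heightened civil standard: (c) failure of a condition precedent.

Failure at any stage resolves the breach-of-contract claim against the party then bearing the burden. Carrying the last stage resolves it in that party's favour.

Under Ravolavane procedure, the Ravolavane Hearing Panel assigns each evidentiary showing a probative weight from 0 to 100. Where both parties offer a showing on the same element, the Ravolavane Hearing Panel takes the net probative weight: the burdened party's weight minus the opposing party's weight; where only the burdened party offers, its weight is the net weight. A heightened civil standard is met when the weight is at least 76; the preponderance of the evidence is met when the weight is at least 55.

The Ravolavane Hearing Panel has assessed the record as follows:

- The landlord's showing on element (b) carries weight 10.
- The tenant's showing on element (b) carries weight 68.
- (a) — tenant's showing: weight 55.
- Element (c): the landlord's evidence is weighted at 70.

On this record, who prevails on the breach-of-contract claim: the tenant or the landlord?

tenant

At Stage 1 the tenant must meet the preponderance of the evidence (weight is at least 55): on (a) the weight is 55, which does reach 55, so (a) meets the standard; on (b) the weight is 68 less the opposing 10 gives net 58, which does reach 55, so (b) meets the standard.
  The tenant carries Stage 1; the landlord now bears the burden.
At Stage 2 the landlord must meet a heightened civil standard (weight is at least 76): on (c) the weight is 70, < 76, so (c) does not meet the standard.
  The landlord does not carry Stage 2.
So the tenant prevails.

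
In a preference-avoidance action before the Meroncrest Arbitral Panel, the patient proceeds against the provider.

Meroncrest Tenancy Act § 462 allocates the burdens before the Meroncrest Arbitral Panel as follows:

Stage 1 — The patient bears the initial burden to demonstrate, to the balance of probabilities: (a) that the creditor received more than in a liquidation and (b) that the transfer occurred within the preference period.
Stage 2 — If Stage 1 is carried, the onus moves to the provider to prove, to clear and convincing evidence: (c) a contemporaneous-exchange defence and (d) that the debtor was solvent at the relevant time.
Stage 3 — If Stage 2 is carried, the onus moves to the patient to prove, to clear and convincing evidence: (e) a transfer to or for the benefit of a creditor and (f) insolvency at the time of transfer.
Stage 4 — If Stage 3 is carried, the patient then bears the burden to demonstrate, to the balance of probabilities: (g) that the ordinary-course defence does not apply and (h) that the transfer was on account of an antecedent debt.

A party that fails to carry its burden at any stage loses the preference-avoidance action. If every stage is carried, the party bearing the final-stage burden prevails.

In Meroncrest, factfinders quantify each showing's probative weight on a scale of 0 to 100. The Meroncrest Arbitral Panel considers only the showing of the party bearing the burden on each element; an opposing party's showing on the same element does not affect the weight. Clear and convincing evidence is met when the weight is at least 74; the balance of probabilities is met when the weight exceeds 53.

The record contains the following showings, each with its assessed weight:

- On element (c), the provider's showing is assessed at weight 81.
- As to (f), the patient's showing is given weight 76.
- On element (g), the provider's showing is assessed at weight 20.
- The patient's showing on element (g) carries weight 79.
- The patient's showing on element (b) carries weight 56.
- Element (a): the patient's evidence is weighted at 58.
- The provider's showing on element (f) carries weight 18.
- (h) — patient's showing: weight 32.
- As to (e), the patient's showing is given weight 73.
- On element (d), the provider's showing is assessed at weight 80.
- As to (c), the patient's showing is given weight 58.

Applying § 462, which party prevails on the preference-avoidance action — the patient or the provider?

Stage 1 (patient, the balance of probabilities, weight exceeds 53): (a) 58 > 53 — meets; (b) 56 > 53 — meets.
  Stage 1 is satisfied; the onus moves to the provider.
Stage 2 (provider, clear and convincing evidence, weight is at least 74): (c) 81 (patient's 58 disregarded) ≥ 74 — meets; (d) 80 ≥ 74 — meets.
  Stage 2 carried; the burden shifts to the patient.
Stage 3 (patient, clear and convincing evidence, weight is at least 74): (e) 73 < 74 — fails; (f) 76 (provider's 18 disregarded) ≥ 74 — meets.
  The patient does not carry Stage 3.
So the provider prevails.

provider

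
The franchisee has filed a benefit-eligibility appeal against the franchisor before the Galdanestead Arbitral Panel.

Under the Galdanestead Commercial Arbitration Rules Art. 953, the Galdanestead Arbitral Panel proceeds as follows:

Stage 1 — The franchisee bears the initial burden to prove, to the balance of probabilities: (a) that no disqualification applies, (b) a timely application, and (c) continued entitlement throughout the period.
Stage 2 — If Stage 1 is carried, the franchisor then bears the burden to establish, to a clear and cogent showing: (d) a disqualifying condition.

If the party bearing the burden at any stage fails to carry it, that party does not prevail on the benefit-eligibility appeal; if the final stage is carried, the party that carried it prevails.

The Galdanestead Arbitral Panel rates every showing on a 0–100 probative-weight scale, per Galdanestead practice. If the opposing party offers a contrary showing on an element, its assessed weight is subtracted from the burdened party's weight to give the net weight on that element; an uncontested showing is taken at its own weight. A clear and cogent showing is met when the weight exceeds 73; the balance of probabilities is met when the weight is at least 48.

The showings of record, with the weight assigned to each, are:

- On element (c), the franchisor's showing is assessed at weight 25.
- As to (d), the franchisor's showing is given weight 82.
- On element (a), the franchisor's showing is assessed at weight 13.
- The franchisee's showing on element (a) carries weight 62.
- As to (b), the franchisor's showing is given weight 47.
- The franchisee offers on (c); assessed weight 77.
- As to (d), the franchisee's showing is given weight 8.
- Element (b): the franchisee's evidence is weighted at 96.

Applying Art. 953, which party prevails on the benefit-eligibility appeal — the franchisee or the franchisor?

At Stage 1 the franchisee must meet the balance of probabilities (weight is at least 48): on (a) the weight is 62 less the opposing 13 gives net 49, which does reach 48, so (a) meets the standard; on (b) the weight is 96 less the opposing 47 gives net 49, which does reach 48, so (b) meets the standard; on (c) the weight is 77 less the opposing 25 gives net 52, which does reach 48, so (c) meets the standard.
  All elements met. The burden passes to the franchisor.
At Stage 2 the franchisor must meet a clear and cogent showing (weight exceeds 73): on (d) the weight is 82 less the opposing 8 gives net 74, which does exceed 73, so (d) meets the standard.
  The franchisor carries the last stage.
Every stage carried; the franchisor prevails.

franchisor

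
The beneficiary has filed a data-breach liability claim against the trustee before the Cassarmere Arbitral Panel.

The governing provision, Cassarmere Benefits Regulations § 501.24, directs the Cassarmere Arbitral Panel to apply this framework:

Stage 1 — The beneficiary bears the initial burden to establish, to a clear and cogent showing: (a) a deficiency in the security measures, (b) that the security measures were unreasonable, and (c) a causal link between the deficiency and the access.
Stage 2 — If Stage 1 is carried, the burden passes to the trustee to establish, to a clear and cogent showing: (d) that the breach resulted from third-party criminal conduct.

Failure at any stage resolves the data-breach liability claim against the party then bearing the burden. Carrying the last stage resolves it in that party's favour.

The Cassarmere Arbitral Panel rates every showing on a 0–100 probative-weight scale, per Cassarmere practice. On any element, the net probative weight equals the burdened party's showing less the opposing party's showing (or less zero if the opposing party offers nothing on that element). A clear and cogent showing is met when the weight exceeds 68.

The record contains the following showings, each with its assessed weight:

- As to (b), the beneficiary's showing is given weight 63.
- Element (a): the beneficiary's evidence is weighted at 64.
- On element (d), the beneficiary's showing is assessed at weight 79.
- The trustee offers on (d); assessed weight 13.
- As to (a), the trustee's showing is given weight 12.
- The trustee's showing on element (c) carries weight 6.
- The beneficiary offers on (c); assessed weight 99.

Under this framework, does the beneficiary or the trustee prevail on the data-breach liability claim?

Stage 1 (beneficiary, a clear and cogent showing, weight exceeds 68): (a) net 64−12=52 ≤ 68 — fails; (b) 63 ≤ 68 — fails; (c) net 99−6=93 > 68 — meets.
  Not every element is met, so the beneficiary fails to carry Stage 1.
So the trustee prevails.

trustee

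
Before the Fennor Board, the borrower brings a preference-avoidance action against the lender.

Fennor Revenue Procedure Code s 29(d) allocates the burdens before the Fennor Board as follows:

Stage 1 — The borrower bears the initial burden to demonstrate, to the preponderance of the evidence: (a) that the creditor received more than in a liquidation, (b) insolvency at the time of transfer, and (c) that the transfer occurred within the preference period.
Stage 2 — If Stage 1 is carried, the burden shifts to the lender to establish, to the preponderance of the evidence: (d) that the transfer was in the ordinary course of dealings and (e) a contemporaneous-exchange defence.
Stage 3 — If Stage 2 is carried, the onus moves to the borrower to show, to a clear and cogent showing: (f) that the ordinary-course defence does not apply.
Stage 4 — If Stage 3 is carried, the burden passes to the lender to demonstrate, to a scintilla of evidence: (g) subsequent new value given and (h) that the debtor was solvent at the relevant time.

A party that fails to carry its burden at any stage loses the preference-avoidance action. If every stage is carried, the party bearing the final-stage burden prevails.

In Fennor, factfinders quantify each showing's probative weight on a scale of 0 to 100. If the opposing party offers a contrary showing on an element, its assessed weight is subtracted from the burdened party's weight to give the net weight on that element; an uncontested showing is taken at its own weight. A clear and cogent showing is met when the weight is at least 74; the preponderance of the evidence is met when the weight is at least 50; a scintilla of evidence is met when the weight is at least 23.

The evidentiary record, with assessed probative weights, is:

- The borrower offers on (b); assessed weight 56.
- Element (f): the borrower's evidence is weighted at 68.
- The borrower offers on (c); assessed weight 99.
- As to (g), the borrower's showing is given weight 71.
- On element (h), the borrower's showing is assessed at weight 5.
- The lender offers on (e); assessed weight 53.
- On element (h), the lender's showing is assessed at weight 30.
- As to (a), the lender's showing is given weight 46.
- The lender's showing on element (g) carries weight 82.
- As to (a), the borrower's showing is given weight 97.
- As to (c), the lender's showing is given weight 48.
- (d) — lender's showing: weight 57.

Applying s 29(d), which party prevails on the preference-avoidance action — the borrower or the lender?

lender

Stage 1 (borrower, the preponderance of the evidence, weight is at least 50): (a) net 97−46=51 ≥ 50 — meets; (b) 56 ≥ 50 — meets; (c) net 99−48=51 ≥ 50 — meets.
  All elements met. The burden passes to the lender.
Stage 2 (lender, the preponderance of the evidence, weight is at least 50): (d) 57 ≥ 50 — meets; (e) 53 ≥ 50 — meets.
  The lender carries Stage 2; the borrower now bears the burden.
Stage 3 (borrower, a clear and cogent showing, weight is at least 74): (f) 68 < 74 — fails.
  The borrower does not carry Stage 3.
The analysis ends at Stage 3; the lender prevails.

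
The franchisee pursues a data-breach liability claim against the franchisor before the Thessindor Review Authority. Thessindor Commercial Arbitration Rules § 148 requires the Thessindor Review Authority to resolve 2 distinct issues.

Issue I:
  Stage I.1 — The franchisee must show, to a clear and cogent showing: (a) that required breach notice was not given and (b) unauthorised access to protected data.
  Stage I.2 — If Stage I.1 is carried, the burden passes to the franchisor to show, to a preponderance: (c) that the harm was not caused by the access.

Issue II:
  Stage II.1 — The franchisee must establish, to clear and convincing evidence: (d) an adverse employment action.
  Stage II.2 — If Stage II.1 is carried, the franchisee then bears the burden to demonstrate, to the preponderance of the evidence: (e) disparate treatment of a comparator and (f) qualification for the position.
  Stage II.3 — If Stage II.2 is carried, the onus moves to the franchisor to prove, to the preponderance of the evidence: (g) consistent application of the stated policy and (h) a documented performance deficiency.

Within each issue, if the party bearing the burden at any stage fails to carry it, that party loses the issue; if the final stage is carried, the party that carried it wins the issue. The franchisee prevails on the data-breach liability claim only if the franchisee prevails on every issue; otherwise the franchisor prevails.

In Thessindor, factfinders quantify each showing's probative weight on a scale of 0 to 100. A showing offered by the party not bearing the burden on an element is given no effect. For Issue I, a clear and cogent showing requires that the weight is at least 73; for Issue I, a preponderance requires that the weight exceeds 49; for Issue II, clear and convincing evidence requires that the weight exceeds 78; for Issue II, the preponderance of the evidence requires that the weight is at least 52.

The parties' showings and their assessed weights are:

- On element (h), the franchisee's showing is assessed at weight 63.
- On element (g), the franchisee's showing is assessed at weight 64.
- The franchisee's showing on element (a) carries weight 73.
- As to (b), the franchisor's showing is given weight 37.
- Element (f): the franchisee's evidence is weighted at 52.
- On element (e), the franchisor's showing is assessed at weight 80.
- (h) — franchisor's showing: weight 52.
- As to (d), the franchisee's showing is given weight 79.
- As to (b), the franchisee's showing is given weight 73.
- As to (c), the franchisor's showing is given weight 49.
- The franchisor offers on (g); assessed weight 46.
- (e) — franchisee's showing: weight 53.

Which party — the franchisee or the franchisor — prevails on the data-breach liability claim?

— Issue I —
Stage I.1 (franchisee, a clear and cogent showing, weight is at least 73): (a) 73 ≥ 73 — meets; (b) 73 (franchisor's 37 disregarded) ≥ 73 — meets.
  Stage I.1 carried; the burden shifts to the franchisor.
Stage I.2 (franchisor, a preponderance, weight exceeds 49): (c) 49 ≤ 49 — fails.
  Not every element is met, so the franchisor fails to carry Stage I.2.
The analysis ends at Stage I.2; the franchisee prevails on this issue.
— Issue II —
At Stage II.1 the franchisee must meet clear and convincing evidence (weight exceeds 78): on (d) the weight is 79, > 78, so (d) meets the standard.
  Stage II.1 is satisfied; the franchisee continues to bear the burden.
At Stage II.2 the franchisee must meet the preponderance of the evidence (weight is at least 52): on (e) the weight is 53 (the franchisor's 80 is given no effect), which does reach 52, so (e) meets the standard; on (f) the weight is 52, which does reach 52, so (f) meets the standard.
  The franchisee carries Stage II.2; the franchisor now bears the burden.
At Stage II.3 the franchisor must meet the preponderance of the evidence (weight is at least 52): on (g) the weight is 46 (the franchisee's 64 is given no effect), < 52, so (g) does not meet the standard; on (h) the weight is 52 (the franchisee's 63 is given no effect), which does reach 52, so (h) meets the standard.
  The franchisor does not carry Stage II.3.
So the franchisee prevails on this issue.
Per-issue: Issue I → franchisee; Issue II → franchisee. The franchisee must prevail on every issue; overall, the franchisee prevails.

franchisee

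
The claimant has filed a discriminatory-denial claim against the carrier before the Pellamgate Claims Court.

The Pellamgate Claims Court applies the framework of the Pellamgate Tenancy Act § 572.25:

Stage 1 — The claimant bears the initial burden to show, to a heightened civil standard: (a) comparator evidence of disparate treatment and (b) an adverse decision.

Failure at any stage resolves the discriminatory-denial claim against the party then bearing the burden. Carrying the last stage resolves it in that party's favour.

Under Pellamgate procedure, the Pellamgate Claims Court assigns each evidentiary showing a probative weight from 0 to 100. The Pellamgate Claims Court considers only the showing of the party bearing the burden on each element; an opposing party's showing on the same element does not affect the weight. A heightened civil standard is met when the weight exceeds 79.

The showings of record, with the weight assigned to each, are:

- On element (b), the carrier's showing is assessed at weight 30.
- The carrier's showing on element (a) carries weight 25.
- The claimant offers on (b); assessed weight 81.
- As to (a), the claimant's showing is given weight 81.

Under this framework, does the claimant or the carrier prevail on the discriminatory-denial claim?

claimant

Stage 1 (claimant, a heightened civil standard, weight exceeds 79): (a) 81 (carrier's 25 disregarded) > 79 — meets; (b) 81 (carrier's 30 disregarded) > 79 — meets.
  All elements met at the final stage.
All stages carried — the claimant prevails.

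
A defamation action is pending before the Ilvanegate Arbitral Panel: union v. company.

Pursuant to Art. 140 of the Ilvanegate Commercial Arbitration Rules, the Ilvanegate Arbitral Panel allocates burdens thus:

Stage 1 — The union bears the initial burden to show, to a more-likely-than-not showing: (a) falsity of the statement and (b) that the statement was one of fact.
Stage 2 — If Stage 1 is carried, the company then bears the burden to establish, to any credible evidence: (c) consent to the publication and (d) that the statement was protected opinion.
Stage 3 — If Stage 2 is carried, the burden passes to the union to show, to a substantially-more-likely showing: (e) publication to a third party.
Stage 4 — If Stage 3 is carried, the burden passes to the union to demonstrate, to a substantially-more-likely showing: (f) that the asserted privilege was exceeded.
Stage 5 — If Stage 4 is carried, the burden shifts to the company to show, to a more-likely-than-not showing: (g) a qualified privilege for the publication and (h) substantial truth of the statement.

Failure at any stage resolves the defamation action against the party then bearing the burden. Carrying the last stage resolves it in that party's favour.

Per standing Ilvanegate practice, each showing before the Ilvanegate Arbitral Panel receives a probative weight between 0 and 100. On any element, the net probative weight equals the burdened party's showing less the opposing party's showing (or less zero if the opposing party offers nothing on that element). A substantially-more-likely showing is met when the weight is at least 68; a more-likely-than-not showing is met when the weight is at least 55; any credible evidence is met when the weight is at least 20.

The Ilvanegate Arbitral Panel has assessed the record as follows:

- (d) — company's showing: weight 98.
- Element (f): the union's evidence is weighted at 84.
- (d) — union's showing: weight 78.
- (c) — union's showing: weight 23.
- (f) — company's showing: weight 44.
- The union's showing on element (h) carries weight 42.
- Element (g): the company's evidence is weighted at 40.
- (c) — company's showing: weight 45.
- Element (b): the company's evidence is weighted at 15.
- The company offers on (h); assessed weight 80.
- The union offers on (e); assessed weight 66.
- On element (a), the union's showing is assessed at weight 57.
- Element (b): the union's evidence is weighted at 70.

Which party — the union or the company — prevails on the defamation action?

company

Stage 1 — burden on union; standard: a more-likely-than-not showing (weight is at least 55).
    (a): 57 ≥ 55 [met]
    (b): 70 − 15 = 55 ≥ 55 [met]
  Stage 1 carried; the burden shifts to the company.
Stage 2 — burden on company; standard: any credible evidence (weight is at least 20).
    (c): 45 − 23 = 22 ≥ 20 [met]
    (d): 98 − 78 = 20 ≥ 20 [met]
  Stage 2 carried; the burden shifts to the union.
Stage 3 — burden on union; standard: a substantially-more-likely showing (weight is at least 68).
    (e): 66 < 68 [not met]
  Stage 3 not carried; the union fails its burden.
The company prevails.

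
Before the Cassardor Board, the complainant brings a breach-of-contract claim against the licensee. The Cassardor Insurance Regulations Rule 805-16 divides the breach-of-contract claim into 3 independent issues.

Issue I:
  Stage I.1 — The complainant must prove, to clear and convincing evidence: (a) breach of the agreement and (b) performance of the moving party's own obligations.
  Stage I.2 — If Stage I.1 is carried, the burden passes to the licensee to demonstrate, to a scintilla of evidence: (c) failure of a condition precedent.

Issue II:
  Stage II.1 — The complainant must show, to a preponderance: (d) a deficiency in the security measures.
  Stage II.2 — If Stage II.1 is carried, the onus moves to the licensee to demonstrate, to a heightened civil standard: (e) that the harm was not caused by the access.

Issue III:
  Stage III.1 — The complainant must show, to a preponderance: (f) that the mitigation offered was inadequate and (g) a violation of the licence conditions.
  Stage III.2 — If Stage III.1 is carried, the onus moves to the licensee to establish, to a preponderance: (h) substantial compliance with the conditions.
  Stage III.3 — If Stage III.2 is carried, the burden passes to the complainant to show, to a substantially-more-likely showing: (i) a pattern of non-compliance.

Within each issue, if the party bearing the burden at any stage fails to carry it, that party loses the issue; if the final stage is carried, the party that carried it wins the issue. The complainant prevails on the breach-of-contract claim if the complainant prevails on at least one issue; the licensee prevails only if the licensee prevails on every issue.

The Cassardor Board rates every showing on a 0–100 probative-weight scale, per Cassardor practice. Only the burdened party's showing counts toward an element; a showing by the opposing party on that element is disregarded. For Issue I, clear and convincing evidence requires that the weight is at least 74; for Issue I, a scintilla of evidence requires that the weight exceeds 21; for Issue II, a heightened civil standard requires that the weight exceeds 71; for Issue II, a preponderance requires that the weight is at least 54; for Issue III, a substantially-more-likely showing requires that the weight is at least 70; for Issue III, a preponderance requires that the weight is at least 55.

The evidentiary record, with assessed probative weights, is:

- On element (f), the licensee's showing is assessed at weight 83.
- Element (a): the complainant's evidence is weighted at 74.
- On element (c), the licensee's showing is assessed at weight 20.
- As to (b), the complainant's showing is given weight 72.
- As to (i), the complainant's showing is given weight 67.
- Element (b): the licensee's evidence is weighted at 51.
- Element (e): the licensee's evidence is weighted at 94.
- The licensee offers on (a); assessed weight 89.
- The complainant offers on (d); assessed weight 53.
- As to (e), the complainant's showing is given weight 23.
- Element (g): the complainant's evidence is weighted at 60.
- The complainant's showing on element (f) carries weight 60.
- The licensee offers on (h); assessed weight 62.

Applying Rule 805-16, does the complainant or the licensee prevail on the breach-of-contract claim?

licensee

— Issue I —
At Stage I.1 the complainant must meet clear and convincing evidence (weight is at least 74): on (a) the weight is 74 (the licensee's 89 is given no effect), ≥ 74, so (a) meets the standard; on (b) the weight is 72 (the licensee's 51 is given no effect), < 74, so (b) does not meet the standard.
  The complainant does not carry Stage I.1.
So the licensee prevails on this issue.
— Issue II —
Stage II.1 (complainant, a preponderance, weight is at least 54): (d) 53 < 54 — fails.
  The complainant does not carry Stage II.1.
So the licensee prevails on this issue.
— Issue III —
At Stage III.1 the complainant must meet a preponderance (weight is at least 55): on (f) the weight is 60 (the licensee's 83 is given no effect), which does reach 55, so (f) meets the standard; on (g) the weight is 60, which does reach 55, so (g) meets the standard.
  Stage III.1 is satisfied; the onus moves to the licensee.
At Stage III.2 the licensee must meet a preponderance (weight is at least 55): on (h) the weight is 62, which does reach 55, so (h) meets the standard.
  Stage III.2 carried; the burden shifts to the complainant.
At Stage III.3 the complainant must meet a substantially-more-likely showing (weight is at least 70): on (i) the weight is 67, which does not reach 70, so (i) does not meet the standard.
  Not every element is met, so the complainant fails to carry Stage III.3.
The licensee prevails on this issue.
Per-issue: Issue I → licensee; Issue II → licensee; Issue III → licensee. The complainant must prevail on at least one issue; overall, the licensee prevails.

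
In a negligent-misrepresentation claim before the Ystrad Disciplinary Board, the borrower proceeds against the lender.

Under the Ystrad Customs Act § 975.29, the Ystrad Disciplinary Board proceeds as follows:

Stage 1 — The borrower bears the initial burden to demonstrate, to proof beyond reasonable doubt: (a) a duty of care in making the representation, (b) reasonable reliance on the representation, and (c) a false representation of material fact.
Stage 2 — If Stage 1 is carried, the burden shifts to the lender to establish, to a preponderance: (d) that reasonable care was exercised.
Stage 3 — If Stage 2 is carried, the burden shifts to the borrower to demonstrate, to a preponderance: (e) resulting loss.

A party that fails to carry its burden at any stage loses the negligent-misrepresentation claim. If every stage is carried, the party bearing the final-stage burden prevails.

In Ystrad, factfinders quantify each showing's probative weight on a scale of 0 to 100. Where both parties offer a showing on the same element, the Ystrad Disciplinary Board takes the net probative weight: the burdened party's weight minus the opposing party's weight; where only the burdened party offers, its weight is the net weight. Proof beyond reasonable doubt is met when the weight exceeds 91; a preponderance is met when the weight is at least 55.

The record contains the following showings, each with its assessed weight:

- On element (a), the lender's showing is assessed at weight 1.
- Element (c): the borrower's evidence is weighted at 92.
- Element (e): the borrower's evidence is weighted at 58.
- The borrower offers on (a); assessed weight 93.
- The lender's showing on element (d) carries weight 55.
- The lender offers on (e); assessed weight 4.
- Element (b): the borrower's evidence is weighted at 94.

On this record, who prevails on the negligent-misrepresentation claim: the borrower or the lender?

lender

At Stage 1 the borrower must meet proof beyond reasonable doubt (weight exceeds 91): on (a) the weight is 93 less the opposing 1 gives net 92, > 91, so (a) meets the standard; on (b) the weight is 94, which does exceed 91, so (b) meets the standard; on (c) the weight is 92, which does exceed 91, so (c) meets the standard.
  All elements met. The burden passes to the lender.
At Stage 2 the lender must meet a preponderance (weight is at least 55): on (d) the weight is 55, which does reach 55, so (d) meets the standard.
  All elements met. The burden passes to the borrower.
At Stage 3 the borrower must meet a preponderance (weight is at least 55): on (e) the weight is 58 less the opposing 4 gives net 54, < 55, so (e) does not meet the standard.
  Stage 3 not carried; the borrower fails its burden.
The lender prevails.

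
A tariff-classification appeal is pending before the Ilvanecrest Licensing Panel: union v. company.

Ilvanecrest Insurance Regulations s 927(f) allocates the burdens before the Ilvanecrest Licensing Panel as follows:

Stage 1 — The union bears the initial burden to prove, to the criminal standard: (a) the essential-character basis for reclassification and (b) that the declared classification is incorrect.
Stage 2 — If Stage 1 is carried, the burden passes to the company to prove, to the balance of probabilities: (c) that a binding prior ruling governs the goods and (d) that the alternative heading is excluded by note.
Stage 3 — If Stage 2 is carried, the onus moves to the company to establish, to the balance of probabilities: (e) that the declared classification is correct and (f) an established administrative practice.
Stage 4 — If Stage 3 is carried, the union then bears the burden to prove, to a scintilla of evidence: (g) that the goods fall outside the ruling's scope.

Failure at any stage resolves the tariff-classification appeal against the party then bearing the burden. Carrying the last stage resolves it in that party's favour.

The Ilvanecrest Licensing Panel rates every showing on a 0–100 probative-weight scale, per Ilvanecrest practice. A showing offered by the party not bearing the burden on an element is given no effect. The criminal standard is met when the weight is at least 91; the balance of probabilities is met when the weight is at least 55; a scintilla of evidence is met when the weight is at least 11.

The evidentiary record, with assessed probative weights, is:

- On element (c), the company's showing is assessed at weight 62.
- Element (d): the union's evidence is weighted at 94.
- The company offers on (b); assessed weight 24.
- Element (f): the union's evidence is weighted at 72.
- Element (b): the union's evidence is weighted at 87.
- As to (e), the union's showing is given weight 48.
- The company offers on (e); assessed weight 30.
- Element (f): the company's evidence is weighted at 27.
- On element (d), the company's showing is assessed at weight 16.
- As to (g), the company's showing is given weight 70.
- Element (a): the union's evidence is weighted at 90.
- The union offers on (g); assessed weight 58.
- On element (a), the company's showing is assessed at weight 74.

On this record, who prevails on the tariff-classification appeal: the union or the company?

company

Stage 1 — burden on union; standard: the criminal standard (weight is at least 91).
    (a): 90 (company's 74 disregarded) < 91 [not met]
    (b): 87 (company's 24 disregarded) < 91 [not met]
  The union does not carry Stage 1.
The company prevails.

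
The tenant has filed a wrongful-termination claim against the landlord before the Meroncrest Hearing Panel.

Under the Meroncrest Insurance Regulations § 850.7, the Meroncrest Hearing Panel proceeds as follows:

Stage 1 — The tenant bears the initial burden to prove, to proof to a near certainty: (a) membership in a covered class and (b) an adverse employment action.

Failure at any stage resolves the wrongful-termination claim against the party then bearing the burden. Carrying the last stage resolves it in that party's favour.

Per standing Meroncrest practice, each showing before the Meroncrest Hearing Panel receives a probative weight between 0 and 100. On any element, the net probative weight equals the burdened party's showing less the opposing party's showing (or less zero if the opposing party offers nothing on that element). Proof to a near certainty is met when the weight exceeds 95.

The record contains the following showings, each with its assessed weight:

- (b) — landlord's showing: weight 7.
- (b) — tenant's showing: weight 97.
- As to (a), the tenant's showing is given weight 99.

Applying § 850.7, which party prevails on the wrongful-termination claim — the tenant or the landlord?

landlord

Stage 1 — burden on tenant; standard: proof to a near certainty (weight exceeds 95).
    (a): 99 > 95 [met]
    (b): 97 − 7 = 90 ≤ 95 [not met]
  Not every element is met, so the tenant fails to carry Stage 1.
The landlord prevails.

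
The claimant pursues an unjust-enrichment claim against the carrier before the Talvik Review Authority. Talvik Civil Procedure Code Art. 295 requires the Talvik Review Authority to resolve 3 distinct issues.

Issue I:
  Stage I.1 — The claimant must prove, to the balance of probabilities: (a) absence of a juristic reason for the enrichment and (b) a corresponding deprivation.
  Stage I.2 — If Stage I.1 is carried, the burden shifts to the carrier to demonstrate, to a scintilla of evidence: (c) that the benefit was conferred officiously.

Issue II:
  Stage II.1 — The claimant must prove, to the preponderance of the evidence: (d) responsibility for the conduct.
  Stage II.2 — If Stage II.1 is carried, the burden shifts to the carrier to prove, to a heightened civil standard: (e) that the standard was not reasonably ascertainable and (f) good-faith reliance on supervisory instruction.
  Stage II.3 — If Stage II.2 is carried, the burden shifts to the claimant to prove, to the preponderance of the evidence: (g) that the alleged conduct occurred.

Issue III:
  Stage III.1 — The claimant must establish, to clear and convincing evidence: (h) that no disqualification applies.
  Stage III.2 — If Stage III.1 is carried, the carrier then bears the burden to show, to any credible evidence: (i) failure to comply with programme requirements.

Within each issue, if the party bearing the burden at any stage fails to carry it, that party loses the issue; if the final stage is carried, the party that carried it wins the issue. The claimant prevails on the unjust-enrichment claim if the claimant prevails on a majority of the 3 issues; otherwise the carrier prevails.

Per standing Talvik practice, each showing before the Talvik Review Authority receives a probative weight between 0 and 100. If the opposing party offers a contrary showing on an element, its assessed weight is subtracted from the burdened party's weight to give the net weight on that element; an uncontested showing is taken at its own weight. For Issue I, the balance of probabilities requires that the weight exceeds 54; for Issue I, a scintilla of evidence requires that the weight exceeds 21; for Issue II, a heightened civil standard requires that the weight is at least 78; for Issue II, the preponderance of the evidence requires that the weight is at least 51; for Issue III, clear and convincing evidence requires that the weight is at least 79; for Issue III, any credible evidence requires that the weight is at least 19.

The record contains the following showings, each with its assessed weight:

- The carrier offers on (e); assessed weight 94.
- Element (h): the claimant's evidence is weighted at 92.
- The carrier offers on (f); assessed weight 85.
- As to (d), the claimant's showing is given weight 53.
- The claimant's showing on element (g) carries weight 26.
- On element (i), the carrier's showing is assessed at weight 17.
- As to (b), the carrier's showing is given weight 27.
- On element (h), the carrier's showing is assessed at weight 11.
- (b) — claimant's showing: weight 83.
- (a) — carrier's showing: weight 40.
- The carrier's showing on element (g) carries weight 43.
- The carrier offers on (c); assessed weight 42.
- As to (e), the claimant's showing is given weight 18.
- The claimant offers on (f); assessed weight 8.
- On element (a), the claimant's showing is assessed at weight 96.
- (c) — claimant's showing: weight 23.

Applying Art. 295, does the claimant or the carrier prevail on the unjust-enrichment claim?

claimant

— Issue I —
At Stage I.1 the claimant must meet the balance of probabilities (weight exceeds 54): on (a) the weight is 96 less the opposing 40 gives net 56, which does exceed 54, so (a) meets the standard; on (b) the weight is 83 less the opposing 27 gives net 56, which does exceed 54, so (b) meets the standard.
  Stage I.1 carried; the burden shifts to the carrier.
At Stage I.2 the carrier must meet a scintilla of evidence (weight exceeds 21): on (c) the weight is 42 less the opposing 23 gives net 19, ≤ 21, so (c) does not meet the standard.
  Not every element is met, so the carrier fails to carry Stage I.2.
The analysis ends at Stage I.2; the claimant prevails on this issue.
— Issue II —
At Stage II.1 the claimant must meet the preponderance of the evidence (weight is at least 51): on (d) the weight is 53, ≥ 51, so (d) meets the standard.
  All elements met. The burden passes to the carrier.
At Stage II.2 the carrier must meet a heightened civil standard (weight is at least 78): on (e) the weight is 94 less the opposing 18 gives net 76, which does not reach 78, so (e) does not meet the standard; on (f) the weight is 85 less the opposing 8 gives net 77, < 78, so (f) does not meet the standard.
  Not every element is met, so the carrier fails to carry Stage II.2.
The claimant prevails on this issue.
— Issue III —
Stage III.1 (claimant, clear and convincing evidence, weight is at least 79): (h) net 92−11=81 ≥ 79 — meets.
  All elements met. The burden passes to the carrier.
Stage III.2 (carrier, any credible evidence, weight is at least 19): (i) 17 < 19 — fails.
  Not every element is met, so the carrier fails to carry Stage III.2.
The claimant prevails on this issue.
Per-issue: Issue I → claimant; Issue II → claimant; Issue III → claimant. The claimant must prevail on a majority of issues; overall, the claimant prevails.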